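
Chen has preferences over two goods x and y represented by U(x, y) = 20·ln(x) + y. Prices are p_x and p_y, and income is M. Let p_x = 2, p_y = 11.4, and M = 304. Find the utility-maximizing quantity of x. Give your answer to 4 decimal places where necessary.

x* = 114

MU_x = 20/x, MU_y = 1. Tangency: 20/x = p_x/p_y.
So x*(p_x,p_y) = 20·p_y/p_x, independent of income; and y* = (M − 20·p_y)/p_y.
At the given prices: x* = 20·11.4/2 = 114.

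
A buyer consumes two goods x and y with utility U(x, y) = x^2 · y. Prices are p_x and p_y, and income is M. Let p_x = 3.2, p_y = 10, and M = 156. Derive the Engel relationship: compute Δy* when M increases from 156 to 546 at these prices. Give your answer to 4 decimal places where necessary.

The MRS is 2·y/x. Set MRS = p_x/p_y.
Rearranging, p_y·y = (1/2)·p_x·x. Substituting into the budget gives p_x·x·(1 + (1/2)) = M.
Demand: x*(p_x,p_y,M) = 2/3·M/p_x and y* = 1/3·M/p_y.
At p_x=3.2, p_y=10, M=156: y* = 1/3·156/10 = 5.2.
At M' = 546: y* = 18.2. Change: 18.2 − 5.2 = 13.

Δy* = 13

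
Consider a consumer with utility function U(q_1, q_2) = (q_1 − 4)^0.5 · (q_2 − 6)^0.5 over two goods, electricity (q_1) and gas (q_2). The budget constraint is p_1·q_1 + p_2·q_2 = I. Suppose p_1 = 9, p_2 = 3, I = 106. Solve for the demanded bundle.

This is Cobb-Douglas in (q_1−4, q_2−6): tangency gives 0.5·p_2·(q_2−6) = 0.5·p_1·(q_1−4).
After buying the subsistence bundle (4, 6), a share 0.5 of the remaining income goes to q_1: q_1* = 4 + 0.5·(I − 4p_1 − 6p_2)/p_1.
Discretionary income = 106 − 4·9 − 6·3 = 52; q_1* = 4 + 0.5·52/9 = 6.8889; q_2* = 6 + 0.5·52/3 = 14.6667.

q_1* = 6.8889, q_2* = 14.6667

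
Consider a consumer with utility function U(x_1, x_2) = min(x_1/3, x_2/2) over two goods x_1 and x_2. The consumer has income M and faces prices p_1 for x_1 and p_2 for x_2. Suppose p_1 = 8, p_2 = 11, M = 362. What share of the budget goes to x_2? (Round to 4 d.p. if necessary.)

Leontief preferences: the optimum is at the kink where x_1/3 = x_2/2, i.e. x_2 = (2/3)·x_1.
Budget: p_1·x_1 + p_2·(2/3)·x_1 = M, so (3·p_1 + 2·p_2)·x_1 = 3·M.
Demand: x_1*(p_1,p_2,M) = 3·M/(3·p_1 + 2·p_2), x_2* = 2·M/(3·p_1 + 2·p_2).
Here 3·8 + 2·11 = 46, giving x_1* = 23.6087 and x_2* = 15.7391.
Expenditure on x_2: 11·15.7391 = 173.1304; share = 0.4783.

share on x_2 = 0.4783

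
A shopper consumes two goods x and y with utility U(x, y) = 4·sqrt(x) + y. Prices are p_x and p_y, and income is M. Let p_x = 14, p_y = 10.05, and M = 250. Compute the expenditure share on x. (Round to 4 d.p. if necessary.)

share on x = 0.1154

Plugging in: x* = (2·10.05/14)² = 2.0613, y* = 22.0042.
Expenditure on x: 14·2.0613 = 28.8579; share = 0.1154.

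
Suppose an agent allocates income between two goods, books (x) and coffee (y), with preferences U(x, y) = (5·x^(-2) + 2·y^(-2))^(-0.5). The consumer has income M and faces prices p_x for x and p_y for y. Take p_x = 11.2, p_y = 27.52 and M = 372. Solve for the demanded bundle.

Numerically y/x = 0.546022, so x* = 372/(11.2 + 27.52·0.546022) = 14.1841 and y* = 0.546022·14.1841 = 7.7448.

x* = 14.1841, y* = 7.7448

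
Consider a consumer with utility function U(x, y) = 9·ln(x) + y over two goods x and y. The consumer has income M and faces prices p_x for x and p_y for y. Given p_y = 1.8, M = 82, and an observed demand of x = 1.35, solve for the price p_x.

p_x = 12

MU_x = 9/x, MU_y = 1. Tangency: 9/x = p_x/p_y.
So x*(p_x,p_y) = 9·p_y/p_x, independent of income; and y* = (M − 9·p_y)/p_y.
Set x* = 1.35 in the demand function and solve for p_x: p_x = 12.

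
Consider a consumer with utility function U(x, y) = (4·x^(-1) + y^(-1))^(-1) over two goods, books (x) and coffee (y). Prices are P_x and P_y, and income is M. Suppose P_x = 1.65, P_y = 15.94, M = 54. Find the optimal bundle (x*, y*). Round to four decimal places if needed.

With the ratio pinned down, the budget gives x* = M/(P_x + P_y·(y/x)) and y* = (y/x)·x*.
Numerically y/x = 0.160867, so x* = 54/(1.65 + 15.94·0.160867) = 12.8137 and y* = 0.160867·12.8137 = 2.0613.

x* = 12.8137, y* = 2.0613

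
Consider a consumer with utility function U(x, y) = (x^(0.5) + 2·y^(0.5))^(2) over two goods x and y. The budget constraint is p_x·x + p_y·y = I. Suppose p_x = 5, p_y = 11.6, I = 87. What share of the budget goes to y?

share on y = 0.6329

From the CES first-order condition, (1/2)·(y/x)^(0.5) = p_x/p_y.
Solve for the ratio: y/x = [2·p_x/p_y]^(2).
With the ratio pinned down, the budget gives x* = I/(p_x + p_y·(y/x)) and y* = (y/x)·x*.
Numerically y/x = 0.743163, so x* = 87/(5 + 11.6·0.743163) = 6.3873 and y* = 0.743163·6.3873 = 4.7468.
Expenditure on y: 11.6·4.7468 = 55.0633; share = 0.6329.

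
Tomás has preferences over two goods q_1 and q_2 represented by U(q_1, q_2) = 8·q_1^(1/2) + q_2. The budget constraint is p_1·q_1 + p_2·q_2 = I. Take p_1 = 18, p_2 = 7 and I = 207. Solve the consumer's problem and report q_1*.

q_1* = 2.4198

Utility is quasi-linear in q_2; the FOC for q_1 is 4/√q_1 = p_1/p_2.
Thus q_1* = (4·p_2/p_1)² — independent of I — with the rest of income spent on q_2.
Plugging in: q_1* = (4·7/18)² = 2.4198.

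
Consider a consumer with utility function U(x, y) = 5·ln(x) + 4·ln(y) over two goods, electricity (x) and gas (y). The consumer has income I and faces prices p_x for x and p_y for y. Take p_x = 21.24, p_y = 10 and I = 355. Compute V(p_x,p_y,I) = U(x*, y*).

V = 22.1766

The MRS is (5/4)·y/x. Set MRS = p_x/p_y.
So 5·p_y·y = 4·p_x·x; combined with the budget, a share 5/9 of income goes to x.
Demand: x*(p_x,p_y,I) = 5/9·I/p_x and y* = 4/9·I/p_y.
At p_x=21.24, p_y=10, I=355: x* = 5/9·355/21.24 = 9.2854, y* = 15.7778.
Utility at the optimum: U(9.2854, 15.7778) = 22.1766.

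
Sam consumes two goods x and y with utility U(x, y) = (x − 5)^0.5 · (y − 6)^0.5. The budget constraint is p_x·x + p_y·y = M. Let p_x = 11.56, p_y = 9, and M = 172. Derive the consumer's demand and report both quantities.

x* = 7.6038, y* = 9.3444

After buying the subsistence bundle (5, 6), a share 0.5 of the remaining income goes to x: x* = 5 + 0.5·(M − 5p_x − 6p_y)/p_x.
Discretionary income = 172 − 5·11.56 − 6·9 = 60.2; x* = 5 + 0.5·60.2/11.56 = 7.6038; y* = 6 + 0.5·60.2/9 = 9.3444.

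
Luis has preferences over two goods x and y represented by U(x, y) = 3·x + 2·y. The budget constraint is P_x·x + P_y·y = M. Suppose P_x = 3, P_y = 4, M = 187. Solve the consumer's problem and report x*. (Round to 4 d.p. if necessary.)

x gives more utility per dollar, so spend all income on x: x* = M/P_x, y* = 0.
Numerically: x* = 62.3333, y* = 0.

x* = 62.3333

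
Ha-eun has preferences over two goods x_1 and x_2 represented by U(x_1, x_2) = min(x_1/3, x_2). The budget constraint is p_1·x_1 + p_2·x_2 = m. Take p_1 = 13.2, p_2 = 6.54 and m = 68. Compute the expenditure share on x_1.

Here 3·13.2 + 6.54 = 46.14, giving x_1* = 4.4213 and x_2* = 1.4738.
Expenditure on x_1: 13.2·4.4213 = 58.3615; share = 0.8583.

share on x_1 = 0.8583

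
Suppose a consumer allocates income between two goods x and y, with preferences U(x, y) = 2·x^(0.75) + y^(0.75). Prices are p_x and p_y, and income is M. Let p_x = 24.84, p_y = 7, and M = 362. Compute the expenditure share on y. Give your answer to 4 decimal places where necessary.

From the CES first-order condition, 2·(y/x)^(0.25) = p_x/p_y.
Hence y/x = ((1/2)·p_x/p_y)^(1/(0.25)), i.e. raised to the 4 power.
Substitute y = (y/x)·x into the budget: x* = M/(p_x + p_y·(y/x)).
Numerically y/x = 9.910469, so x* = 362/(24.84 + 7·9.910469) = 3.8423 and y* = 9.910469·3.8423 = 38.0794.
Expenditure on y: 7·38.0794 = 266.5561; share = 0.7363.

share on y = 0.7363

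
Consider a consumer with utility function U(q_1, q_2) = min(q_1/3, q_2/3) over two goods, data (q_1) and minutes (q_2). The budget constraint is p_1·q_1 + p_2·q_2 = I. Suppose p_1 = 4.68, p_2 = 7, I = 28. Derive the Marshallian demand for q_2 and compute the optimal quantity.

Leontief preferences: the optimum is at the kink where q_1/3 = q_2/3, i.e. q_2 = q_1.
Budget: p_1·q_1 + p_2·q_1 = I, so (3·p_1 + 3·p_2)·q_1 = 3·I.
Demand: q_1*(p_1,p_2,I) = 3·I/(3·p_1 + 3·p_2), q_2* = 3·I/(3·p_1 + 3·p_2).
Here 3·4.68 + 3·7 = 35.04, giving q_2* = 2.3973.

q_2* = 2.3973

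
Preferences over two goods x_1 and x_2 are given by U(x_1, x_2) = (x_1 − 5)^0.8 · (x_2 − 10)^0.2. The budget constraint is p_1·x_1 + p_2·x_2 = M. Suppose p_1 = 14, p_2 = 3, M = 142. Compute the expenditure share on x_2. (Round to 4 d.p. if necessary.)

share on x_2 = 0.2704

Substituting into the budget: x_1* = 5 + 0.8·(M − 5·p_1 − 10·p_2)/p_1, and x_2* = 10 + 0.2·(…)/p_2.
Discretionary income = 142 − 5·14 − 10·3 = 42; x_1* = 5 + 0.8·42/14 = 7.4; x_2* = 10 + 0.2·42/3 = 12.8.
Expenditure on x_2: 3·12.8 = 38.4; share = 0.2704.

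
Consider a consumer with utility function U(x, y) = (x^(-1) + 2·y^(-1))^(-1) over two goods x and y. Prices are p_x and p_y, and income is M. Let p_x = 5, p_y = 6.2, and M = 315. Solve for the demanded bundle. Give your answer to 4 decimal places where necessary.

x* = 24.4679, y* = 31.0743

MRS = MU_x/MU_y = (1/2)·(y/x)^(2). Set equal to p_x/p_y.
Solve for the ratio: y/x = [2·p_x/p_y]^(0.5).
With the ratio pinned down, the budget gives x* = M/(p_x + p_y·(y/x)) and y* = (y/x)·x*.
Numerically y/x = 1.270001, so x* = 315/(5 + 6.2·1.270001) = 24.4679 and y* = 1.270001·24.4679 = 31.0743.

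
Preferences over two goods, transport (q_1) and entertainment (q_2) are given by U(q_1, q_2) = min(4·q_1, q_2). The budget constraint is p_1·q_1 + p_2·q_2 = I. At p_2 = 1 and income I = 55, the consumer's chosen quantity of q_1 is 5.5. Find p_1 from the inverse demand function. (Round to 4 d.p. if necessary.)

Leontief preferences: the optimum is at the kink where q_1/1 = q_2/4, i.e. q_2 = 4·q_1.
Budget: p_1·q_1 + p_2·4·q_1 = I, so (p_1 + 4·p_2)·q_1 = I.
Demand: q_1*(p_1,p_2,I) = I/(p_1 + 4·p_2), q_2* = 4·I/(p_1 + 4·p_2).
Set q_1* = 5.5 in the demand function and solve for p_1: p_1 = 6.

p_1 = 6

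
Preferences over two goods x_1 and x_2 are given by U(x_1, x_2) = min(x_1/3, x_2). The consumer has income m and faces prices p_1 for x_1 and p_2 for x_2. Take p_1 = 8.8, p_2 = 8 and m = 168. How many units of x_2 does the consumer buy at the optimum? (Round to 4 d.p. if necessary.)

With perfect complements, no substitution: consume in ratio x_1:x_2 = 3:1.
Budget: p_1·x_1 + p_2·(1/3)·x_1 = m, so (3·p_1 + p_2)·x_1 = 3·m.
Demand: x_1*(p_1,p_2,m) = 3·m/(3·p_1 + p_2), x_2* = m/(3·p_1 + p_2).
Here 3·8.8 + 8 = 34.4, giving x_2* = 4.8837.

x_2* = 4.8837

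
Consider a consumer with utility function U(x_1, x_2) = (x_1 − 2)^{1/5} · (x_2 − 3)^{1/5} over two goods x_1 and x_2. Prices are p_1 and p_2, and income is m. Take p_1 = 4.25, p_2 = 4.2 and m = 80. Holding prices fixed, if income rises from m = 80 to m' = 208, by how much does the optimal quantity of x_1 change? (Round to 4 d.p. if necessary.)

Δx_1* = 15.0588

Let x_1' = x_1−2, x_2' = x_2−3. MRS = x_2'/x_1' = p_1/p_2.
Substituting into the budget: x_1* = 2 + 0.5·(m − 2·p_1 − 3·p_2)/p_1, and x_2* = 3 + 0.5·(…)/p_2.
Discretionary income = 80 − 2·4.25 − 3·4.2 = 58.9; x_1* = 2 + 0.5·58.9/4.25 = 8.9294.
At m' = 208: x_1* = 23.9882. Change: 23.9882 − 8.9294 = 15.0588.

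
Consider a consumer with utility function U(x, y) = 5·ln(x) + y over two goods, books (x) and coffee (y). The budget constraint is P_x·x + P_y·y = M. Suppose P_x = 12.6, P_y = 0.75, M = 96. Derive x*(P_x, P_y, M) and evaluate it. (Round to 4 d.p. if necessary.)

At the given prices: x* = 5·0.75/12.6 = 0.2976.

x* = 0.2976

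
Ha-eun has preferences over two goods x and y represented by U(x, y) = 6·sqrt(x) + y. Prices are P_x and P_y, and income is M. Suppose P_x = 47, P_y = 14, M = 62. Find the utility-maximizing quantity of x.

Utility is quasi-linear in y; the FOC for x is 3/√x = P_x/P_y.
Thus x* = (3·P_y/P_x)² — independent of M — with the rest of income spent on y.
Plugging in: x* = (3·14/47)² = 0.7986.

x* = 0.7986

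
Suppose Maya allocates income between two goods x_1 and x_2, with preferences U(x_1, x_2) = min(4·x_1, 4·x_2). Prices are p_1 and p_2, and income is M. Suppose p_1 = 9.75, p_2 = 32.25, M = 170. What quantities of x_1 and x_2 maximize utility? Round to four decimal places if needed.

x_1* = 4.0476, x_2* = 4.0476

Leontief preferences: the optimum is at the kink where x_1/4 = x_2/4, i.e. x_2 = x_1.
Budget: p_1·x_1 + p_2·x_1 = M, so (4·p_1 + 4·p_2)·x_1 = 4·M.
Demand: x_1*(p_1,p_2,M) = 4·M/(4·p_1 + 4·p_2), x_2* = 4·M/(4·p_1 + 4·p_2).
Here 4·9.75 + 4·32.25 = 168, giving x_1* = 4.0476 and x_2* = 4.0476.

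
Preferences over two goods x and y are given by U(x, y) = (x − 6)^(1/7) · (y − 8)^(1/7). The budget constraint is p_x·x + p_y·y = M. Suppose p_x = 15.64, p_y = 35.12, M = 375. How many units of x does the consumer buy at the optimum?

x* = 6.0064

MRS = (y−8)/(x−6). Tangency with p_x/p_y gives y−8 = (p_x/p_y)·(x−6).
After buying the subsistence bundle (6, 8), a share 0.5 of the remaining income goes to x: x* = 6 + 0.5·(M − 6p_x − 8p_y)/p_x.
Discretionary income = 375 − 6·15.64 − 8·35.12 = 0.2; x* = 6 + 0.5·0.2/15.64 = 6.0064.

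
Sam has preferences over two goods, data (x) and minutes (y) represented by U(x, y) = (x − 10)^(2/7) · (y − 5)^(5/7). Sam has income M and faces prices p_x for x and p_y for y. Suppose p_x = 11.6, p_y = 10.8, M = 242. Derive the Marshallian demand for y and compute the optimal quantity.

This is Cobb-Douglas in (x−10, y−5): tangency gives 2/7·p_y·(y−5) = 5/7·p_x·(x−10).
After buying the subsistence bundle (10, 5), a share 2/7 of the remaining income goes to x: x* = 10 + 2/7·(M − 10p_x − 5p_y)/p_x.
Discretionary income = 242 − 10·11.6 − 5·10.8 = 72; y* = 5 + 5/7·72/10.8 = 9.7619.

y* = 9.7619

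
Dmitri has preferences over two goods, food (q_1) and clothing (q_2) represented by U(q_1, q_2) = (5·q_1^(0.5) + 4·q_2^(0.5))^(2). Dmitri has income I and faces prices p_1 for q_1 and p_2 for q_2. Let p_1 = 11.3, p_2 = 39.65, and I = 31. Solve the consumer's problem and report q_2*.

Numerically q_2/q_1 = 0.051982, so q_1* = 31/(11.3 + 39.65·0.051982) = 2.3202 and q_2* = 0.051982·2.3202 = 0.1206.

q_2* = 0.1206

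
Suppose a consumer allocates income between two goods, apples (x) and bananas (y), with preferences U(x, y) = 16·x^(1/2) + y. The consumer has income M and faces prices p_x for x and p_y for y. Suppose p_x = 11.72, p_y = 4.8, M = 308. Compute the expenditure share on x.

MU_x = 8/√x, MU_y = 1. Tangency: 8/√x = p_x/p_y.
Thus x* = (8·p_y/p_x)² — independent of M — with the rest of income spent on y.
Plugging in: x* = (8·4.8/11.72)² = 10.7351, y* = 37.9551.
Expenditure on x: 11.72·10.7351 = 125.8157; share = 0.4085.

share on x = 0.4085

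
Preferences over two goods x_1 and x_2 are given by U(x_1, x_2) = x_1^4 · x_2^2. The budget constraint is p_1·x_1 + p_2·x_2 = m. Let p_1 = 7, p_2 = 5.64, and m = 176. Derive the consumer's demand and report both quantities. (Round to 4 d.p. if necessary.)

Tangency: MRS = 2·x_2/x_1 = p_1/p_2.
Rearranging, p_2·x_2 = (1/2)·p_1·x_1. Substituting into the budget gives p_1·x_1·(1 + (1/2)) = m.
Demand: x_1*(p_1,p_2,m) = 2/3·m/p_1 and x_2* = 1/3·m/p_2.
At p_1=7, p_2=5.64, m=176: x_1* = 2/3·176/7 = 16.7619, x_2* = 10.4019.

x_1* = 16.7619, x_2* = 10.4019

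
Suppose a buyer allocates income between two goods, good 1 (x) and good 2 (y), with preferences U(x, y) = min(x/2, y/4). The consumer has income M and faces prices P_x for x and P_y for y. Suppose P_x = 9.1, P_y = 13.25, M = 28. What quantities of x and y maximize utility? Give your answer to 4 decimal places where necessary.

x* = 0.7865, y* = 1.573

With perfect complements, no substitution: consume in ratio x:y = 2:4.
Budget: P_x·x + P_y·2·x = M, so (2·P_x + 4·P_y)·x = 2·M.
Demand: x*(P_x,P_y,M) = 2·M/(2·P_x + 4·P_y), y* = 4·M/(2·P_x + 4·P_y).
Here 2·9.1 + 4·13.25 = 71.2, giving x* = 0.7865 and y* = 1.573.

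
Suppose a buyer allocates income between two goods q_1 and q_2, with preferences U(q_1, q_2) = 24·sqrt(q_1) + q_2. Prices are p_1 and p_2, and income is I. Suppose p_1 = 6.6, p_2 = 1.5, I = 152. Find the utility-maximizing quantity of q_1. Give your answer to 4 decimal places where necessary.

q_1* = 7.438

MU_q_1 = 12/√q_1, MU_q_2 = 1. Tangency: 12/√q_1 = p_1/p_2.
Solve: √q_1 = 12·p_2/p_1, so q_1*(p_1,p_2) = (12·p_2/p_1)², and q_2* = (I − p_1·q_1*)/p_2.
Plugging in: q_1* = (12·1.5/6.6)² = 7.438.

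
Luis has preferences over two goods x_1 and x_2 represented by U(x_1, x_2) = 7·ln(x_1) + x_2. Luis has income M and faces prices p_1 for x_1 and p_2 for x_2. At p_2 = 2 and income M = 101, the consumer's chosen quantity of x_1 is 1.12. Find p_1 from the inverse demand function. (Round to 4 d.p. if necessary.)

Set MRS = p_1/p_2: (7/x_1)/1 = p_1/p_2.
So x_1*(p_1,p_2) = 7·p_2/p_1, independent of income; and x_2* = (M − 7·p_2)/p_2.
Set x_1* = 1.12 in the demand function and solve for p_1: p_1 = 12.5.

p_1 = 12.5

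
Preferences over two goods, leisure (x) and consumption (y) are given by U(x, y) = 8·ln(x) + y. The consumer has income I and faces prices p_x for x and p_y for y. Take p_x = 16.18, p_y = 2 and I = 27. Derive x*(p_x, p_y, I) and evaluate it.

x* = 0.9889

Set MRS = p_x/p_y: (8/x)/1 = p_x/p_y.
So x*(p_x,p_y) = 8·p_y/p_x, independent of income; and y* = (I − 8·p_y)/p_y.
At the given prices: x* = 8·2/16.18 = 0.9889.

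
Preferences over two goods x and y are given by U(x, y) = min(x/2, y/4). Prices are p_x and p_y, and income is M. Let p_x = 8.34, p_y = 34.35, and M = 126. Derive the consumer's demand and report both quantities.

With perfect complements, no substitution: consume in ratio x:y = 2:4.
Budget: p_x·x + p_y·2·x = M, so (2·p_x + 4·p_y)·x = 2·M.
Demand: x*(p_x,p_y,M) = 2·M/(2·p_x + 4·p_y), y* = 4·M/(2·p_x + 4·p_y).
Here 2·8.34 + 4·34.35 = 154.08, giving x* = 1.6355 and y* = 3.271.

x* = 1.6355, y* = 3.271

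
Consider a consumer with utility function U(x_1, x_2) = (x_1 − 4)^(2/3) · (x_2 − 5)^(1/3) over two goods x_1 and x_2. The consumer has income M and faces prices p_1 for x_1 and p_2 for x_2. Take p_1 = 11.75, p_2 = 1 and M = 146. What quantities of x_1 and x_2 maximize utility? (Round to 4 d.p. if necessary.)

x_1* = 9.3333, x_2* = 36.3333

Let x_1' = x_1−4, x_2' = x_2−5. MRS = 2·x_2'/x_1' = p_1/p_2.
Substituting into the budget: x_1* = 4 + 2/3·(M − 4·p_1 − 5·p_2)/p_1, and x_2* = 5 + 1/3·(…)/p_2.
Discretionary income = 146 − 4·11.75 − 5·1 = 94; x_1* = 4 + 2/3·94/11.75 = 9.3333; x_2* = 5 + 1/3·94/1 = 36.3333.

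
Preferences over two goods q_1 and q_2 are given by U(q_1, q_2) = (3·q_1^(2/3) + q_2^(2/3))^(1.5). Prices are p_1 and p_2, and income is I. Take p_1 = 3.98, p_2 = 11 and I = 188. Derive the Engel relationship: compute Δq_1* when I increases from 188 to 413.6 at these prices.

Δq_1* = 56.4099

From the CES first-order condition, 3·(q_2/q_1)^(1/3) = p_1/p_2.
Solve for the ratio: q_2/q_1 = [(1/3)·p_1/p_2]^(3).
With the ratio pinned down, the budget gives q_1* = I/(p_1 + p_2·(q_2/q_1)) and q_2* = (q_2/q_1)·q_1*.
Numerically q_2/q_1 = 0.001754, so q_1* = 188/(3.98 + 11·0.001754) = 47.0083.
At I' = 413.6: q_1* = 103.4182. Change: 103.4182 − 47.0083 = 56.4099.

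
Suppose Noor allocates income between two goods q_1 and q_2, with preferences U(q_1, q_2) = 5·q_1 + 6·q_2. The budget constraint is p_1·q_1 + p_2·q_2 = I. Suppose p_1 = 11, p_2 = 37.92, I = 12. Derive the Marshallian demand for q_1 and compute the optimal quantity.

Linear utility — the consumer picks whichever good has higher MU/price: 5/11 = 0.4545 vs 6/37.92 = 0.1582.
q_1 gives more utility per dollar, so spend all income on q_1: q_1* = I/p_1, q_2* = 0.
Numerically: q_1* = 1.0909, q_2* = 0.

q_1* = 1.0909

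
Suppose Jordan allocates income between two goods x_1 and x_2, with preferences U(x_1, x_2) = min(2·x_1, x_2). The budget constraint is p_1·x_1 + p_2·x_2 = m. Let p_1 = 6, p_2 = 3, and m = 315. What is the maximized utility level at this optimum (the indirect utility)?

With perfect complements, no substitution: consume in ratio x_1:x_2 = 1:2.
Budget: p_1·x_1 + p_2·2·x_1 = m, so (p_1 + 2·p_2)·x_1 = m.
Demand: x_1*(p_1,p_2,m) = m/(p_1 + 2·p_2), x_2* = 2·m/(p_1 + 2·p_2).
Here 6 + 2·3 = 12, giving x_1* = 26.25 and x_2* = 52.5.
Utility at the optimum: U(26.25, 52.5) = 52.5.

V = 52.5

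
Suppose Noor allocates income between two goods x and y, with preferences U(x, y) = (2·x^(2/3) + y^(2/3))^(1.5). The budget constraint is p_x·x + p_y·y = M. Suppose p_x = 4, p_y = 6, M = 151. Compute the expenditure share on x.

share on x = 0.9474

From the CES first-order condition, 2·(y/x)^(1/3) = p_x/p_y.
Solve for the ratio: y/x = [(1/2)·p_x/p_y]^(3).
Substitute y = (y/x)·x into the budget: x* = M/(p_x + p_y·(y/x)).
Numerically y/x = 0.037037, so x* = 151/(4 + 6·0.037037) = 35.7632 and y* = 0.037037·35.7632 = 1.3246.
Expenditure on x: 4·35.7632 = 143.0526; share = 0.9474.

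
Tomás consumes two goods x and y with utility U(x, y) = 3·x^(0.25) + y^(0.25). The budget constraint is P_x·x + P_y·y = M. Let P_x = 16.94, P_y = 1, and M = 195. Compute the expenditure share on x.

From the CES first-order condition, 3·(y/x)^(0.75) = P_x/P_y.
Hence y/x = ((1/3)·P_x/P_y)^(1/(0.75)), i.e. raised to the 4/3 power.
Substitute y = (y/x)·x into the budget: x* = M/(P_x + P_y·(y/x)).
Numerically y/x = 10.055173, so x* = 195/(16.94 + 1·10.055173) = 7.2235 and y* = 10.055173·7.2235 = 72.6337.
Expenditure on x: 16.94·7.2235 = 122.3663; share = 0.6275.

share on x = 0.6275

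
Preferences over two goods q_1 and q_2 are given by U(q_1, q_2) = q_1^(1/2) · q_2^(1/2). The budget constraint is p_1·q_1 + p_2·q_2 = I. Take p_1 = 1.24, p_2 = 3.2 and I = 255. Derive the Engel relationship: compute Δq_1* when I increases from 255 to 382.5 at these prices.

At p_1=1.24, p_2=3.2, I=255: q_1* = 0.5·255/1.24 = 102.8226.
At I' = 382.5: q_1* = 154.2339. Change: 154.2339 − 102.8226 = 51.4113.

Δq_1* = 51.4113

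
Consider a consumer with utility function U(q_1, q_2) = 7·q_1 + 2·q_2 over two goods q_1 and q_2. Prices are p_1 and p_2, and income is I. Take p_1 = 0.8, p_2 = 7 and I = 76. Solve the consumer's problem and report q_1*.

q_1* = 95

Perfect substitutes: compare marginal utility per dollar. 7/p_1 vs 2/p_2 → 8.75 vs 0.2857.
q_1 gives more utility per dollar, so spend all income on q_1: q_1* = I/p_1, q_2* = 0.
Numerically: q_1* = 95, q_2* = 0.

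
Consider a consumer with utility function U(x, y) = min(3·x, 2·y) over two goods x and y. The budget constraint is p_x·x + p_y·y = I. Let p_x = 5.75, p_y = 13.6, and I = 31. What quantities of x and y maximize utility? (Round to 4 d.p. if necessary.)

Leontief preferences: the optimum is at the kink where x/2 = y/3, i.e. y = (3/2)·x.
Budget: p_x·x + p_y·(3/2)·x = I, so (2·p_x + 3·p_y)·x = 2·I.
Demand: x*(p_x,p_y,I) = 2·I/(2·p_x + 3·p_y), y* = 3·I/(2·p_x + 3·p_y).
Here 2·5.75 + 3·13.6 = 52.3, giving x* = 1.1855 and y* = 1.7782.

x* = 1.1855, y* = 1.7782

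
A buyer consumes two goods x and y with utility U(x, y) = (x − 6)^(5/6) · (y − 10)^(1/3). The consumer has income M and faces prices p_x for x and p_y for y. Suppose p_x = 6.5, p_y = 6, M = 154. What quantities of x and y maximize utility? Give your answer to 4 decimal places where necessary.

x* = 12.044, y* = 12.619

This is Cobb-Douglas in (x−6, y−10): tangency gives 5/6·p_y·(y−10) = 1/3·p_x·(x−6).
Substituting into the budget: x* = 6 + 5/7·(M − 6·p_x − 10·p_y)/p_x, and y* = 10 + 2/7·(…)/p_y.
Discretionary income = 154 − 6·6.5 − 10·6 = 55; x* = 6 + 5/7·55/6.5 = 12.044; y* = 10 + 2/7·55/6 = 12.619.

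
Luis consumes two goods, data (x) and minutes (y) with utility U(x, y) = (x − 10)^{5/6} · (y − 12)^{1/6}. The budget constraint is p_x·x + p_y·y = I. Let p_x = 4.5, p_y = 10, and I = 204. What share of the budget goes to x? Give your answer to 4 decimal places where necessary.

Discretionary income = 204 − 10·4.5 − 12·10 = 39; x* = 10 + 5/6·39/4.5 = 17.2222; y* = 12 + 1/6·39/10 = 12.65.
Expenditure on x: 4.5·17.2222 = 77.5; share = 0.3799.

share on x = 0.3799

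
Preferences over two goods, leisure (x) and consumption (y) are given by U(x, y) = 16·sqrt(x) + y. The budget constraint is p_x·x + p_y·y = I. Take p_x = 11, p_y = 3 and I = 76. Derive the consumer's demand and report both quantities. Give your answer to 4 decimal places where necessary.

x* = 4.7603, y* = 7.8788

Utility is quasi-linear in y; the FOC for x is 8/√x = p_x/p_y.
Solve: √x = 8·p_y/p_x, so x*(p_x,p_y) = (8·p_y/p_x)², and y* = (I − p_x·x*)/p_y.
Plugging in: x* = (8·3/11)² = 4.7603, y* = 7.8788.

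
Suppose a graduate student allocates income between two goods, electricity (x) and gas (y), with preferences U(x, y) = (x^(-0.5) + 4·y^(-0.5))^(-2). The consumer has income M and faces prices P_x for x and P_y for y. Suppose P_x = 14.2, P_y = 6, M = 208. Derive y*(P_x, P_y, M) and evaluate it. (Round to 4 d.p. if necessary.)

MU_x ∝ x^(-1.5), MU_y ∝ 4·y^(-1.5), so MRS = (1/4)·(y/x)^(1.5) = P_x/P_y.
Solve for the ratio: y/x = [4·P_x/P_y]^(2/3).
With the ratio pinned down, the budget gives x* = M/(P_x + P_y·(y/x)) and y* = (y/x)·x*.
Numerically y/x = 4.475052, so x* = 208/(14.2 + 6·4.475052) = 5.067 and y* = 4.475052·5.067 = 22.6749.

y* = 22.6749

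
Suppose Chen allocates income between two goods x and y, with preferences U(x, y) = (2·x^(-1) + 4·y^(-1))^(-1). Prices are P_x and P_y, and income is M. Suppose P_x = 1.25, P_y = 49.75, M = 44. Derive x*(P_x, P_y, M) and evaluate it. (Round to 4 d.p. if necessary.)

With the ratio pinned down, the budget gives x* = M/(P_x + P_y·(y/x)) and y* = (y/x)·x*.
Numerically y/x = 0.224168, so x* = 44/(1.25 + 49.75·0.224168) = 3.5477.

x* = 3.5477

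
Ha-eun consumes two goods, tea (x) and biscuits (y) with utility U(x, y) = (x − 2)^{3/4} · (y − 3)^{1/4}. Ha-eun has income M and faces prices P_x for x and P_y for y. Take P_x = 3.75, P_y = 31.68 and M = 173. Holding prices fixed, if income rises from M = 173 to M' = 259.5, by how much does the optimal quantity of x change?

This is Cobb-Douglas in (x−2, y−3): tangency gives 0.75·P_y·(y−3) = 0.25·P_x·(x−2).
Substituting into the budget: x* = 2 + 0.75·(M − 2·P_x − 3·P_y)/P_x, and y* = 3 + 0.25·(…)/P_y.
Discretionary income = 173 − 2·3.75 − 3·31.68 = 70.46; x* = 2 + 0.75·70.46/3.75 = 16.092.
At M' = 259.5: x* = 33.392. Change: 33.392 − 16.092 = 17.3.

Δx* = 17.3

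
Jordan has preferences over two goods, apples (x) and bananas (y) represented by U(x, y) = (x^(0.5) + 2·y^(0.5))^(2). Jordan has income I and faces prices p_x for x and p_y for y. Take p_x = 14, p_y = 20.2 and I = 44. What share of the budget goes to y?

share on y = 0.7349

Numerically y/x = 1.92138, so x* = 44/(14 + 20.2·1.92138) = 0.8331 and y* = 1.92138·0.8331 = 1.6008.
Expenditure on y: 20.2·1.6008 = 32.336; share = 0.7349.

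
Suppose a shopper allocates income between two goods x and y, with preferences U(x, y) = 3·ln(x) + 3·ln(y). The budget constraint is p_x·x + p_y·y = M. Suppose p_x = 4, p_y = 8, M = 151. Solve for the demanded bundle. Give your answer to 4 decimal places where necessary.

Demand: x*(p_x,p_y,M) = 0.5·M/p_x and y* = 0.5·M/p_y.
At p_x=4, p_y=8, M=151: x* = 0.5·151/4 = 18.875, y* = 9.4375.

x* = 18.875, y* = 9.4375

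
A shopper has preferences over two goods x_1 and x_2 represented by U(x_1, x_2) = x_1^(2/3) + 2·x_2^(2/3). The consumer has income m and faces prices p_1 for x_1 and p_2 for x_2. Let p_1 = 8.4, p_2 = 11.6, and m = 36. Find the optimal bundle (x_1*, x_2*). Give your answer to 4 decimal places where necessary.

x_1* = 0.825, x_2* = 2.5061

MRS = MU_x_1/MU_x_2 = (1/2)·(x_2/x_1)^(1/3). Set equal to p_1/p_2.
Solve for the ratio: x_2/x_1 = [2·p_1/p_2]^(3).
With the ratio pinned down, the budget gives x_1* = m/(p_1 + p_2·(x_2/x_1)) and x_2* = (x_2/x_1)·x_1*.
Numerically x_2/x_1 = 3.037763, so x_1* = 36/(8.4 + 11.6·3.037763) = 0.825 and x_2* = 3.037763·0.825 = 2.5061.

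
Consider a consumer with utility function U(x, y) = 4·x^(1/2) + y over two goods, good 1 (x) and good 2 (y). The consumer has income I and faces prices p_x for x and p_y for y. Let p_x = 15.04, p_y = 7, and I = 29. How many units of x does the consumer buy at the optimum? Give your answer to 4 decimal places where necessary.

x* = 0.8665

MU_x = 2/√x, MU_y = 1. Tangency: 2/√x = p_x/p_y.
Thus x* = (2·p_y/p_x)² — independent of I — with the rest of income spent on y.
Plugging in: x* = (2·7/15.04)² = 0.8665.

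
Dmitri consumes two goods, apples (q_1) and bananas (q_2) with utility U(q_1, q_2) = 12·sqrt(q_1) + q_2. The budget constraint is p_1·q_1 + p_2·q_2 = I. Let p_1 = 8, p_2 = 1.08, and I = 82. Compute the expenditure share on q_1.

share on q_1 = 0.064

Solve: √q_1 = 6·p_2/p_1, so q_1*(p_1,p_2) = (6·p_2/p_1)², and q_2* = (I − p_1·q_1*)/p_2.
Plugging in: q_1* = (6·1.08/8)² = 0.6561, q_2* = 71.0659.
Expenditure on q_1: 8·0.6561 = 5.2488; share = 0.064.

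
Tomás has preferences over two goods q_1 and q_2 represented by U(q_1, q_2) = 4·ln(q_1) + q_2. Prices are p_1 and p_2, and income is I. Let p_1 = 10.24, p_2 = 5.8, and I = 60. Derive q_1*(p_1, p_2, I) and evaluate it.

Set MRS = p_1/p_2: (4/q_1)/1 = p_1/p_2.
So q_1*(p_1,p_2) = 4·p_2/p_1, independent of income; and q_2* = (I − 4·p_2)/p_2.
At the given prices: q_1* = 4·5.8/10.24 = 2.2656.

q_1* = 2.2656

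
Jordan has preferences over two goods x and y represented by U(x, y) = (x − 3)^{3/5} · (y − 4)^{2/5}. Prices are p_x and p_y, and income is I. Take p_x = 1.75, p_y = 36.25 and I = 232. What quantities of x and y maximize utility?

x* = 31.0286, y* = 4.9021

Let x' = x−3, y' = y−4. MRS = (3/2)·y'/x' = p_x/p_y.
Substituting into the budget: x* = 3 + 0.6·(I − 3·p_x − 4·p_y)/p_x, and y* = 4 + 0.4·(…)/p_y.
Discretionary income = 232 − 3·1.75 − 4·36.25 = 81.75; x* = 3 + 0.6·81.75/1.75 = 31.0286; y* = 4 + 0.4·81.75/36.25 = 4.9021.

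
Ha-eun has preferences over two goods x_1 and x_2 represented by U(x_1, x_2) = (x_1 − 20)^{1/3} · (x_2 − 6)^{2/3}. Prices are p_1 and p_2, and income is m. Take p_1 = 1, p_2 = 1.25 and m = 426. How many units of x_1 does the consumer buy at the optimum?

After buying the subsistence bundle (20, 6), a share 1/3 of the remaining income goes to x_1: x_1* = 20 + 1/3·(m − 20p_1 − 6p_2)/p_1.
Discretionary income = 426 − 20·1 − 6·1.25 = 398.5; x_1* = 20 + 1/3·398.5/1 = 152.8333.

x_1* = 152.8333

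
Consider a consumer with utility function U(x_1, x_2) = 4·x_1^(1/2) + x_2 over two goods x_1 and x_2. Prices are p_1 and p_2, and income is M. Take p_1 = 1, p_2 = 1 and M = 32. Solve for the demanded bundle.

MU_x_1 = 2/√x_1, MU_x_2 = 1. Tangency: 2/√x_1 = p_1/p_2.
Thus x_1* = (2·p_2/p_1)² — independent of M — with the rest of income spent on x_2.
Plugging in: x_1* = (2·1/1)² = 4, x_2* = 28.

x_1* = 4, x_2* = 28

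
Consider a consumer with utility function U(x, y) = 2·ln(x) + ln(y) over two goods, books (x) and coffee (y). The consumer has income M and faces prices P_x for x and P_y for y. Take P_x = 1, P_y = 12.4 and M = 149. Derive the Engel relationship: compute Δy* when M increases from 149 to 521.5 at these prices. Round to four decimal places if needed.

MU_x/MU_y = (2·y)/(x); tangency sets this equal to P_x/P_y.
Rearranging, P_y·y = (1/2)·P_x·x. Substituting into the budget gives P_x·x·(1 + (1/2)) = M.
Demand: x*(P_x,P_y,M) = 2/3·M/P_x and y* = 1/3·M/P_y.
At P_x=1, P_y=12.4, M=149: y* = 1/3·149/12.4 = 4.0054.
At M' = 521.5: y* = 14.0188. Change: 14.0188 − 4.0054 = 10.0134.

Δy* = 10.0134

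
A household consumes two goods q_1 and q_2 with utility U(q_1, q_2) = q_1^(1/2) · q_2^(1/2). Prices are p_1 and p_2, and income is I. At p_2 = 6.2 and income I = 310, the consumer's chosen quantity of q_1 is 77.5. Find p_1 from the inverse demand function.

The MRS is q_2/q_1. Set MRS = p_1/p_2.
Rearranging, p_2·q_2 = p_1·q_1. Substituting into the budget gives p_1·q_1·(1 + 1) = I.
Demand: q_1*(p_1,p_2,I) = 0.5·I/p_1 and q_2* = 0.5·I/p_2.
Set q_1* = 77.5 in the demand function and solve for p_1: p_1 = 2.

p_1 = 2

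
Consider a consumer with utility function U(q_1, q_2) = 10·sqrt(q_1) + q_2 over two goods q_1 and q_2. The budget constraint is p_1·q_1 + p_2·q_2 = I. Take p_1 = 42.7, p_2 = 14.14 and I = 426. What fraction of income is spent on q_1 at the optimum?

Utility is quasi-linear in q_2; the FOC for q_1 is 5/√q_1 = p_1/p_2.
Solve: √q_1 = 5·p_2/p_1, so q_1*(p_1,p_2) = (5·p_2/p_1)², and q_2* = (I − p_1·q_1*)/p_2.
Plugging in: q_1* = (5·14.14/42.7)² = 2.7415, q_2* = 21.8486.
Expenditure on q_1: 42.7·2.7415 = 117.0607; share = 0.2748.

share on q_1 = 0.2748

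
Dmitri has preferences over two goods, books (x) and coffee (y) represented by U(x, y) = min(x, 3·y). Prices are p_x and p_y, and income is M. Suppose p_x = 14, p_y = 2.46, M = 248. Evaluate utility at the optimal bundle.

Leontief preferences: the optimum is at the kink where x/3 = y/1, i.e. y = (1/3)·x.
Budget: p_x·x + p_y·(1/3)·x = M, so (3·p_x + p_y)·x = 3·M.
Demand: x*(p_x,p_y,M) = 3·M/(3·p_x + p_y), y* = M/(3·p_x + p_y).
Here 3·14 + 2.46 = 44.46, giving x* = 16.7341 and y* = 5.578.
Utility at the optimum: U(16.7341, 5.578) = 16.7341.

V = 16.7341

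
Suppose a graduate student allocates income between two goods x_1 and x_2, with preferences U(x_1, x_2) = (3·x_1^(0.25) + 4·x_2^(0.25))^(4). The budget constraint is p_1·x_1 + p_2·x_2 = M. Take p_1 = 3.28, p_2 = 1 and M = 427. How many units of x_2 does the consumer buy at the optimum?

With the ratio pinned down, the budget gives x_1* = M/(p_1 + p_2·(x_2/x_1)) and x_2* = (x_2/x_1)·x_1*.
Numerically x_2/x_1 = 7.151823, so x_1* = 427/(3.28 + 1·7.151823) = 40.9324 and x_2* = 7.151823·40.9324 = 292.7416.

x_2* = 292.7416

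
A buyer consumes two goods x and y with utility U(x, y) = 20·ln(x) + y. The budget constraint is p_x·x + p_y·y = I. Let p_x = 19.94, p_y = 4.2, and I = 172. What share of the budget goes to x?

Set MRS = p_x/p_y: (20/x)/1 = p_x/p_y.
So x*(p_x,p_y) = 20·p_y/p_x, independent of income; and y* = (I − 20·p_y)/p_y.
At the given prices: x* = 20·4.2/19.94 = 4.2126, and y* = 20.9524.
Expenditure on x: 19.94·4.2126 = 84; share = 0.4884.

share on x = 0.4884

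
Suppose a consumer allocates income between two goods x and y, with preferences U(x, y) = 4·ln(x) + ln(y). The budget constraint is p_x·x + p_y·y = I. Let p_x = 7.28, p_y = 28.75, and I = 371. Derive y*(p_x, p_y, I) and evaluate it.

y* = 2.5809

Demand: x*(p_x,p_y,I) = 0.8·I/p_x and y* = 0.2·I/p_y.
At p_x=7.28, p_y=28.75, I=371: y* = 0.2·371/28.75 = 2.5809.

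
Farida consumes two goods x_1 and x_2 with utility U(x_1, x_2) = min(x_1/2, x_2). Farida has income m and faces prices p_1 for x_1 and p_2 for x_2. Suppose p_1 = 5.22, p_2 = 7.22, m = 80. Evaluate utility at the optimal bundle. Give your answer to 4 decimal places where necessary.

V = 4.53

Leontief preferences: the optimum is at the kink where x_1/2 = x_2/1, i.e. x_2 = (1/2)·x_1.
Budget: p_1·x_1 + p_2·(1/2)·x_1 = m, so (2·p_1 + p_2)·x_1 = 2·m.
Demand: x_1*(p_1,p_2,m) = 2·m/(2·p_1 + p_2), x_2* = m/(2·p_1 + p_2).
Here 2·5.22 + 7.22 = 17.66, giving x_1* = 9.06 and x_2* = 4.53.
Utility at the optimum: U(9.06, 4.53) = 4.53.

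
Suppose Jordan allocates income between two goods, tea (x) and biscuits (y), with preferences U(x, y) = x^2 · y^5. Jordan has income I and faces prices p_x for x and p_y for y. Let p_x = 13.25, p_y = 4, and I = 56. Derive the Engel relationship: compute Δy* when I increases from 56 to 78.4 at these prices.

Δy* = 4

Tangency: MRS = (2/5)·y/x = p_x/p_y.
So 2·p_y·y = 5·p_x·x; combined with the budget, a share 2/7 of income goes to x.
Demand: x*(p_x,p_y,I) = 2/7·I/p_x and y* = 5/7·I/p_y.
At p_x=13.25, p_y=4, I=56: y* = 5/7·56/4 = 10.
At I' = 78.4: y* = 14. Change: 14 − 10 = 4.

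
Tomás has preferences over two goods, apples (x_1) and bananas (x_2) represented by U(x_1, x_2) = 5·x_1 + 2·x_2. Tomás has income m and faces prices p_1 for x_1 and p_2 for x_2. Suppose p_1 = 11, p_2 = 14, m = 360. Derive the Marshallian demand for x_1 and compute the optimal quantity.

Perfect substitutes: compare marginal utility per dollar. 5/p_1 vs 2/p_2 → 0.4545 vs 0.1429.
x_1 gives more utility per dollar, so spend all income on x_1: x_1* = m/p_1, x_2* = 0.
Numerically: x_1* = 32.7273, x_2* = 0.

x_1* = 32.7273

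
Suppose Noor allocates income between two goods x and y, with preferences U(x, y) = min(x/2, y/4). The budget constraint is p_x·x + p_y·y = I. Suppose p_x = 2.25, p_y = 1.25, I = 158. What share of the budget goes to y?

Leontief preferences: the optimum is at the kink where x/2 = y/4, i.e. y = 2·x.
Budget: p_x·x + p_y·2·x = I, so (2·p_x + 4·p_y)·x = 2·I.
Demand: x*(p_x,p_y,I) = 2·I/(2·p_x + 4·p_y), y* = 4·I/(2·p_x + 4·p_y).
Here 2·2.25 + 4·1.25 = 9.5, giving x* = 33.2632 and y* = 66.5263.
Expenditure on y: 1.25·66.5263 = 83.1579; share = 0.5263.

share on y = 0.5263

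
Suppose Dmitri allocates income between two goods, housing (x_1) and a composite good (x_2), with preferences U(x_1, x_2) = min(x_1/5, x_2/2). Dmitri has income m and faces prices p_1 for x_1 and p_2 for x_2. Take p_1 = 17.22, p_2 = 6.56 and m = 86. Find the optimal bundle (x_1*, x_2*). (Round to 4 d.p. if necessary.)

x_1* = 4.3338, x_2* = 1.7335

Leontief preferences: the optimum is at the kink where x_1/5 = x_2/2, i.e. x_2 = (2/5)·x_1.
Budget: p_1·x_1 + p_2·(2/5)·x_1 = m, so (5·p_1 + 2·p_2)·x_1 = 5·m.
Demand: x_1*(p_1,p_2,m) = 5·m/(5·p_1 + 2·p_2), x_2* = 2·m/(5·p_1 + 2·p_2).
Here 5·17.22 + 2·6.56 = 99.22, giving x_1* = 4.3338 and x_2* = 1.7335.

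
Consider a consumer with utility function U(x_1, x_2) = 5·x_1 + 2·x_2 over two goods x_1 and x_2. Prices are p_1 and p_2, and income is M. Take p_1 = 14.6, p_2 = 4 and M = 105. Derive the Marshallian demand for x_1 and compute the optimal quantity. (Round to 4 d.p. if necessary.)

x_1* = 0

Perfect substitutes: compare marginal utility per dollar. 5/p_1 vs 2/p_2 → 0.3425 vs 0.5.
x_2 gives more utility per dollar, so spend all income on x_2: x_2* = M/p_2, x_1* = 0.
Numerically: x_1* = 0, x_2* = 26.25.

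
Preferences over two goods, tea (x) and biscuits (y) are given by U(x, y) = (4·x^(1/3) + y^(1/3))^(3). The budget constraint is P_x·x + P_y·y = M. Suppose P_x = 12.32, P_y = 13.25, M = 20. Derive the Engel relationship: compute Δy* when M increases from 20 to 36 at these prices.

Δy* = 0.1299

From the CES first-order condition, 4·(y/x)^(2/3) = P_x/P_y.
Hence y/x = ((1/4)·P_x/P_y)^(1/(2/3)), i.e. raised to the 1.5 power.
Substitute y = (y/x)·x into the budget: x* = M/(P_x + P_y·(y/x)).
Numerically y/x = 0.112073, so x* = 20/(12.32 + 13.25·0.112073) = 1.4488 and y* = 0.112073·1.4488 = 0.1624.
At M' = 36: y* = 0.2923. Change: 0.2923 − 0.1624 = 0.1299.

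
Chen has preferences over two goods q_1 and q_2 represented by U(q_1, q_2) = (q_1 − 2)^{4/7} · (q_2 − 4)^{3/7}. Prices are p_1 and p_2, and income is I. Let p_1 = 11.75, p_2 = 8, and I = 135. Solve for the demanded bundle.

q_1* = 5.8663, q_2* = 8.2589

MRS = (4/3)·(q_2−4)/(q_1−2). Tangency with p_1/p_2 gives q_2−4 = (3/4)·(p_1/p_2)·(q_1−2).
After buying the subsistence bundle (2, 4), a share 4/7 of the remaining income goes to q_1: q_1* = 2 + 4/7·(I − 2p_1 − 4p_2)/p_1.
Discretionary income = 135 − 2·11.75 − 4·8 = 79.5; q_1* = 2 + 4/7·79.5/11.75 = 5.8663; q_2* = 4 + 3/7·79.5/8 = 8.2589.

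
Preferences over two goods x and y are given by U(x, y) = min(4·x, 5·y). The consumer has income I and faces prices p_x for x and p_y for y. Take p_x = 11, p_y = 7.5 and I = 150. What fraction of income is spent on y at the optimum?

share on y = 0.3529

Leontief preferences: the optimum is at the kink where x/5 = y/4, i.e. y = (4/5)·x.
Budget: p_x·x + p_y·(4/5)·x = I, so (5·p_x + 4·p_y)·x = 5·I.
Demand: x*(p_x,p_y,I) = 5·I/(5·p_x + 4·p_y), y* = 4·I/(5·p_x + 4·p_y).
Here 5·11 + 4·7.5 = 85, giving x* = 8.8235 and y* = 7.0588.
Expenditure on y: 7.5·7.0588 = 52.9412; share = 0.3529.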